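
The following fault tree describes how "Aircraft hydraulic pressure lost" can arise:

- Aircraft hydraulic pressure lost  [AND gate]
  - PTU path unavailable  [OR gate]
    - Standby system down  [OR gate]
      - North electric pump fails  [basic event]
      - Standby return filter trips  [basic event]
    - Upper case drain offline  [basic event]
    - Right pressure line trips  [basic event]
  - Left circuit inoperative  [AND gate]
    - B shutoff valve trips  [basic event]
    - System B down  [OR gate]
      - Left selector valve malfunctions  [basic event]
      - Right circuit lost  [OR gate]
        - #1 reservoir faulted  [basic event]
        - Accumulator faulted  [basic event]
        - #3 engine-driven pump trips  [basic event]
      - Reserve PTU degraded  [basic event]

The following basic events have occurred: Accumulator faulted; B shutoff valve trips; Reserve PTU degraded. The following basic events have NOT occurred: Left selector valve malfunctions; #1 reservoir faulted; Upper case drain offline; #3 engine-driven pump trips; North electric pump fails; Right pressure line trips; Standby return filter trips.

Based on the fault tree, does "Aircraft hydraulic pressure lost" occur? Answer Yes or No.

No

Standby system down [OR]: North electric pump fails=not, Standby return filter trips=not → no input occurs → does not occur.
PTU path unavailable [OR]: Standby system down=not, Upper case drain offline=not, Right pressure line trips=not → no input occurs → does not occur.
Right circuit lost [OR]: #1 reservoir faulted=not, Accumulator faulted=occurs, #3 engine-driven pump trips=not → at least one input occurs → occurs.
System B down [OR]: Left selector valve malfunctions=not, Right circuit lost=occurs, Reserve PTU degraded=occurs → at least one input occurs → occurs.
Left circuit inoperative [AND]: B shutoff valve trips=occurs, System B down=occurs → all inputs occur → occurs.
Aircraft hydraulic pressure lost [AND]: PTU path unavailable=not, Left circuit inoperative=occurs → not all inputs occur → does not occur.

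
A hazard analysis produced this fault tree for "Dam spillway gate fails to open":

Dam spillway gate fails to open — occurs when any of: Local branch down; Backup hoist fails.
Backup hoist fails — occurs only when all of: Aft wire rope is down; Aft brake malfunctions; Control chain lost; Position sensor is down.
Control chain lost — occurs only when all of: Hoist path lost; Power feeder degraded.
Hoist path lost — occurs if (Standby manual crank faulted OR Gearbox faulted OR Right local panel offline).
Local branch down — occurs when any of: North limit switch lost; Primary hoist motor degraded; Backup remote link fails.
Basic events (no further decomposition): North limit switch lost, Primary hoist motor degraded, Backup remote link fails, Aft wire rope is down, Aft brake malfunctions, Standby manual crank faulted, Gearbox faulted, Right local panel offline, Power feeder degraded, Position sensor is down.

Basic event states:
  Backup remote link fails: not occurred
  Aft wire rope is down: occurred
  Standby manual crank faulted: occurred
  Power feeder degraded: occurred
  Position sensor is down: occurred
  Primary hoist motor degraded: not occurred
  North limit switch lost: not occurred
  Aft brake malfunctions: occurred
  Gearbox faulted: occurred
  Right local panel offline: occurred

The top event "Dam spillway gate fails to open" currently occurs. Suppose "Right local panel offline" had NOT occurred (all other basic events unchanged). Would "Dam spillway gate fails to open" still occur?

Yes

Counterfactual: set "Right local panel offline" to not occurred.
Local branch down [OR]: North limit switch lost=not, Primary hoist motor degraded=not, Backup remote link fails=not → no input occurs → does not occur.
Hoist path lost [OR]: Standby manual crank faulted=occurs, Gearbox faulted=occurs, Right local panel offline=not → at least one input occurs → occurs.
Control chain lost [AND]: Hoist path lost=occurs, Power feeder degraded=occurs → all inputs occur → occurs.
Backup hoist fails [AND]: Aft wire rope is down=occurs, Aft brake malfunctions=occurs, Control chain lost=occurs, Position sensor is down=occurs → all inputs occur → occurs.
Dam spillway gate fails to open [OR]: Local branch down=not, Backup hoist fails=occurs → at least one input occurs → occurs.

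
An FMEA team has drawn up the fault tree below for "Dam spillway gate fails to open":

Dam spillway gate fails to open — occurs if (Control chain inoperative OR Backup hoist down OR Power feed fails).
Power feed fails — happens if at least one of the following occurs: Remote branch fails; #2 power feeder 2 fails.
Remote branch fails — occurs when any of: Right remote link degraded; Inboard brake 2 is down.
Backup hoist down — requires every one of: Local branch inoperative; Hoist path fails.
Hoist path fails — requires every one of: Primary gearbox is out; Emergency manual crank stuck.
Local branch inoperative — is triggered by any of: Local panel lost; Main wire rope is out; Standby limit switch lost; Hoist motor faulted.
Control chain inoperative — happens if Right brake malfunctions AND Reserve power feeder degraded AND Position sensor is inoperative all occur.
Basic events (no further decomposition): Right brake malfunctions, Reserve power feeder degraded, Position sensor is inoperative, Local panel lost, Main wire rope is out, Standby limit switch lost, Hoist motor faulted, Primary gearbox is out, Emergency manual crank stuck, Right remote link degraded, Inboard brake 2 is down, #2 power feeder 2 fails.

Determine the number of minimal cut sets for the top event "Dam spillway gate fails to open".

Control chain inoperative [AND]: one cut set from each child combined → 1 × 1 × 1 = 1 cut set(s).
Local branch inoperative [OR]: union of children's cut sets → 4 cut set(s).
Hoist path fails [AND]: one cut set from each child combined → 1 × 1 = 1 cut set(s).
Backup hoist down [AND]: one cut set from each child combined → 4 × 1 = 4 cut set(s).
Remote branch fails [OR]: union of children's cut sets → 2 cut set(s).
Power feed fails [OR]: union of children's cut sets → 3 cut set(s).
Dam spillway gate fails to open [OR]: union of children's cut sets → 8 cut set(s).
Minimal cut sets: {Position sensor is inoperative, Reserve power feeder degraded, Right brake malfunctions}; {Emergency manual crank stuck, Local panel lost, Primary gearbox is out}; {Emergency manual crank stuck, Main wire rope is out, Primary gearbox is out}; {Emergency manual crank stuck, Primary gearbox is out, Standby limit switch lost}; {Emergency manual crank stuck, Hoist motor faulted, Primary gearbox is out}; {Right remote link degraded}; {Inboard brake 2 is down}; {#2 power feeder 2 fails}.

8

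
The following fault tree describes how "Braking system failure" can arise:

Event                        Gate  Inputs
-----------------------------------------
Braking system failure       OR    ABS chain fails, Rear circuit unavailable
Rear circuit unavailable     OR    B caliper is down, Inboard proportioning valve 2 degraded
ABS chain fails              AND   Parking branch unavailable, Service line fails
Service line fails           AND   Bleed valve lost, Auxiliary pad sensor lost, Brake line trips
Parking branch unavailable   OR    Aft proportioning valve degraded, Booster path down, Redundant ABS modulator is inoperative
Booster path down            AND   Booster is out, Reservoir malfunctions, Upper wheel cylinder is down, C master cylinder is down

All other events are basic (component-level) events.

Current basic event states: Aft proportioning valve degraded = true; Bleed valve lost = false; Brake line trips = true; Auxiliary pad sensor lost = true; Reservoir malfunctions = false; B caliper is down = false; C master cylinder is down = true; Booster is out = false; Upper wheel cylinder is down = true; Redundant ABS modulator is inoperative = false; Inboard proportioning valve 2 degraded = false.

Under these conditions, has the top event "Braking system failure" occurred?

No

Booster path down [AND]: Booster is out=not, Reservoir malfunctions=not, Upper wheel cylinder is down=occurs, C master cylinder is down=occurs → not all inputs occur → does not occur.
Parking branch unavailable [OR]: Aft proportioning valve degraded=occurs, Booster path down=not, Redundant ABS modulator is inoperative=not → at least one input occurs → occurs.
Service line fails [AND]: Bleed valve lost=not, Auxiliary pad sensor lost=occurs, Brake line trips=occurs → not all inputs occur → does not occur.
ABS chain fails [AND]: Parking branch unavailable=occurs, Service line fails=not → not all inputs occur → does not occur.
Rear circuit unavailable [OR]: B caliper is down=not, Inboard proportioning valve 2 degraded=not → no input occurs → does not occur.
Braking system failure [OR]: ABS chain fails=not, Rear circuit unavailable=not → no input occurs → does not occur.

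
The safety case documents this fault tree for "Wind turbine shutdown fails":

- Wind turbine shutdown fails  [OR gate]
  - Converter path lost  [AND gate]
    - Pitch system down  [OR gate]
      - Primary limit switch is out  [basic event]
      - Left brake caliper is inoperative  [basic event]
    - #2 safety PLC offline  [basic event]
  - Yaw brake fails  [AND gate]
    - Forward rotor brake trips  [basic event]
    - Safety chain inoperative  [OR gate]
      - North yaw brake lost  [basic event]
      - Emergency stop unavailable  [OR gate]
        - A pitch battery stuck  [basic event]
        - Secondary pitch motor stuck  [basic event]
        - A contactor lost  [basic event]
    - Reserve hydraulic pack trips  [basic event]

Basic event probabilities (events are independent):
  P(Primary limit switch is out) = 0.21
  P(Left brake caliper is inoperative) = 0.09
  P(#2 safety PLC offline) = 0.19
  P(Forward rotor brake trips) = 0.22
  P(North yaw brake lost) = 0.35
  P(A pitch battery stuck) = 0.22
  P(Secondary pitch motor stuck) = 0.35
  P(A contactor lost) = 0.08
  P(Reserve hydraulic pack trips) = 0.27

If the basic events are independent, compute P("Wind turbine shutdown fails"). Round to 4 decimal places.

P(Pitch system down) [OR] = 1 − (1−0.21) × (1−0.09) = 0.281100
P(Converter path lost) [AND] = 0.281100 × 0.19 = 0.053409
P(Emergency stop unavailable) [OR] = 1 − (1−0.22) × (1−0.35) × (1−0.08) = 0.533560
P(Safety chain inoperative) [OR] = 1 − (1−0.35) × (1−0.533560) = 0.696814
P(Yaw brake fails) [AND] = 0.22 × 0.696814 × 0.27 = 0.041391
P(Wind turbine shutdown fails) [OR] = 1 − (1−0.053409) × (1−0.041391) = 0.092589
Rounded to 4 decimal places: P(Wind turbine shutdown fails) ≈ 0.0926.

0.0926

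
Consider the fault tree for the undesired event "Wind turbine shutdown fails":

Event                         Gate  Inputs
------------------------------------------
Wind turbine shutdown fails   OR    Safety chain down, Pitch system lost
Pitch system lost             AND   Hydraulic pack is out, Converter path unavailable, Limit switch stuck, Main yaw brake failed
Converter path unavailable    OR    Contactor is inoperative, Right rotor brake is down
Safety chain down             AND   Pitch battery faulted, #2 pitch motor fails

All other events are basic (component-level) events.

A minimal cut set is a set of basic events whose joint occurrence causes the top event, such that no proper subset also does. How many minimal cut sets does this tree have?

Safety chain down [AND]: one cut set from each child combined → 1 × 1 = 1 cut set(s).
Converter path unavailable [OR]: union of children's cut sets → 2 cut set(s).
Pitch system lost [AND]: one cut set from each child combined → 1 × 2 × 1 × 1 = 2 cut set(s).
Wind turbine shutdown fails [OR]: union of children's cut sets → 3 cut set(s).
Minimal cut sets: {#2 pitch motor fails, Pitch battery faulted}; {Contactor is inoperative, Hydraulic pack is out, Limit switch stuck, Main yaw brake failed}; {Hydraulic pack is out, Limit switch stuck, Main yaw brake failed, Right rotor brake is down}.

3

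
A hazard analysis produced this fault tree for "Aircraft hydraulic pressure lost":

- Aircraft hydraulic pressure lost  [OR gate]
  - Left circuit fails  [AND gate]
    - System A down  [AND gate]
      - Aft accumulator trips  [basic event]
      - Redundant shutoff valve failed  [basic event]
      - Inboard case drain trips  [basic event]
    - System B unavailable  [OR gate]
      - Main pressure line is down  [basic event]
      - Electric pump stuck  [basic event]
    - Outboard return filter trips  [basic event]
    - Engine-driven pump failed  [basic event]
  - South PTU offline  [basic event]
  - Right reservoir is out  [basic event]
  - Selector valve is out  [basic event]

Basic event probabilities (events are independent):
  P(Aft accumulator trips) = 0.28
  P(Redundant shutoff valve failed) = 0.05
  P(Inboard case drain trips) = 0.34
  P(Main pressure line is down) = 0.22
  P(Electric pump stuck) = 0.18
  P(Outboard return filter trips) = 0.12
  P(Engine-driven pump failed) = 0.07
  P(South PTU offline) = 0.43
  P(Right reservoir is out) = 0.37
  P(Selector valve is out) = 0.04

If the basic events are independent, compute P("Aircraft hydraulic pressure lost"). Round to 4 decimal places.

0.6553

P(System A down) [AND] = 0.28 × 0.05 × 0.34 = 0.004760
P(System B unavailable) [OR] = 1 − (1−0.22) × (1−0.18) = 0.360400
P(Left circuit fails) [AND] = 0.004760 × 0.360400 × 0.12 × 0.07 = 0.000014
P(Aircraft hydraulic pressure lost) [OR] = 1 − (1−0.000014) × (1−0.43) × (1−0.37) × (1−0.04) = 0.655269
Rounded to 4 decimal places: P(Aircraft hydraulic pressure lost) ≈ 0.6553.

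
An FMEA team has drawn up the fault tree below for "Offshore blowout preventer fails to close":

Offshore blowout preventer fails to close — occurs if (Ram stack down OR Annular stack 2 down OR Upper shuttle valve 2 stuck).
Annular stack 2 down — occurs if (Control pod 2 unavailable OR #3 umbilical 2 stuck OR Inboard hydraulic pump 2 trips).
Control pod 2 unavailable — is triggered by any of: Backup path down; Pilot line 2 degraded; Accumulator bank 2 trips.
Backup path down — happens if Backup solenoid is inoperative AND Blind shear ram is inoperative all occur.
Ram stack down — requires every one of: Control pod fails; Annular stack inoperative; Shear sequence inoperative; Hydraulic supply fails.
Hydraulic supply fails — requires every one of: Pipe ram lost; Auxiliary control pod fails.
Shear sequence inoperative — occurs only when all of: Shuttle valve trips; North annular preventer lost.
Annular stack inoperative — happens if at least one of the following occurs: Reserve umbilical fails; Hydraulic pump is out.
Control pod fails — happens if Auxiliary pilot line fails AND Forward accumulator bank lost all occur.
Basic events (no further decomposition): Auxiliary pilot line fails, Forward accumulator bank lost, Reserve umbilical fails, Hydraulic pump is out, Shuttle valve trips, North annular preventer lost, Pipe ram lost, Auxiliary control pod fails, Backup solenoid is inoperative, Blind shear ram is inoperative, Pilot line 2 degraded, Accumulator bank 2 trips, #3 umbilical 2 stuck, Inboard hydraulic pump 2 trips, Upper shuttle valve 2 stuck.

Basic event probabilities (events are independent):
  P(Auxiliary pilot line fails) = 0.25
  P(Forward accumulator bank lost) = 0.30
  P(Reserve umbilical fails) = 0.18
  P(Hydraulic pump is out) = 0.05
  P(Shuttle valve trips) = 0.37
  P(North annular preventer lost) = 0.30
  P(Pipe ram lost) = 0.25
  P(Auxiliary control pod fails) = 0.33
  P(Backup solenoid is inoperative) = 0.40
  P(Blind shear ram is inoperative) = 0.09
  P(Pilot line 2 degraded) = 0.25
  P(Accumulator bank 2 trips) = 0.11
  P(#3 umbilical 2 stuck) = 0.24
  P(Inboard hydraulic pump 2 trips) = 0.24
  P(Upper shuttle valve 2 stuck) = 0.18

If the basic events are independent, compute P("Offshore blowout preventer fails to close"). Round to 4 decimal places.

0.6953

P(Control pod fails) [AND] = 0.25 × 0.30 = 0.075000
P(Annular stack inoperative) [OR] = 1 − (1−0.18) × (1−0.05) = 0.221000
P(Shear sequence inoperative) [AND] = 0.37 × 0.30 = 0.111000
P(Hydraulic supply fails) [AND] = 0.25 × 0.33 = 0.082500
P(Ram stack down) [AND] = 0.075000 × 0.221000 × 0.111000 × 0.082500 = 0.000152
P(Backup path down) [AND] = 0.40 × 0.09 = 0.036000
P(Control pod 2 unavailable) [OR] = 1 − (1−0.036000) × (1−0.25) × (1−0.11) = 0.356530
P(Annular stack 2 down) [OR] = 1 − (1−0.356530) × (1−0.24) × (1−0.24) = 0.628332
P(Offshore blowout preventer fails to close) [OR] = 1 − (1−0.000152) × (1−0.628332) × (1−0.18) = 0.695279
Rounded to 4 decimal places: P(Offshore blowout preventer fails to close) ≈ 0.6953.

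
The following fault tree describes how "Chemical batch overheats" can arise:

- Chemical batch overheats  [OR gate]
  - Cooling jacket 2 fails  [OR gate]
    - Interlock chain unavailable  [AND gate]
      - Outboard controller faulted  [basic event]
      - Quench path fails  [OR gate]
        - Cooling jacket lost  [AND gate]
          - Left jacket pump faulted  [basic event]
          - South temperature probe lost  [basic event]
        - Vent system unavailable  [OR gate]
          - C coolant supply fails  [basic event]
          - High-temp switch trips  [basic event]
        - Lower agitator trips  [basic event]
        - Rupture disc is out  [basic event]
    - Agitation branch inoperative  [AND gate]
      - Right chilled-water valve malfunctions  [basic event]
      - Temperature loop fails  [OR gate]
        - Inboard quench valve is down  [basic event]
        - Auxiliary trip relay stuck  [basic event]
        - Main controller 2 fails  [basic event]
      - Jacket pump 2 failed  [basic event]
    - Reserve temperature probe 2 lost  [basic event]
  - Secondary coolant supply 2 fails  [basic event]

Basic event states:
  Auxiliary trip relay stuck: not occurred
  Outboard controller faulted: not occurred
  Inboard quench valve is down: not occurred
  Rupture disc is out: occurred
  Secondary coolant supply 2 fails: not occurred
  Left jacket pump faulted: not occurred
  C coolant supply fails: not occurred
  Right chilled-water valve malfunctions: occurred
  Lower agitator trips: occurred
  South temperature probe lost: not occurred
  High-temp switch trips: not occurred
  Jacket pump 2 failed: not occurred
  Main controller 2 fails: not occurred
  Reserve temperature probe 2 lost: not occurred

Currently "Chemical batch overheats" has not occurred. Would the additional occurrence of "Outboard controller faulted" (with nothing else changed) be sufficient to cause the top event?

Yes

Counterfactual: set "Outboard controller faulted" to occurred.
Cooling jacket lost [AND]: Left jacket pump faulted=not, South temperature probe lost=not → not all inputs occur → does not occur.
Vent system unavailable [OR]: C coolant supply fails=not, High-temp switch trips=not → no input occurs → does not occur.
Quench path fails [OR]: Cooling jacket lost=not, Vent system unavailable=not, Lower agitator trips=occurs, Rupture disc is out=occurs → at least one input occurs → occurs.
Interlock chain unavailable [AND]: Outboard controller faulted=occurs, Quench path fails=occurs → all inputs occur → occurs.
Temperature loop fails [OR]: Inboard quench valve is down=not, Auxiliary trip relay stuck=not, Main controller 2 fails=not → no input occurs → does not occur.
Agitation branch inoperative [AND]: Right chilled-water valve malfunctions=occurs, Temperature loop fails=not, Jacket pump 2 failed=not → not all inputs occur → does not occur.
Cooling jacket 2 fails [OR]: Interlock chain unavailable=occurs, Agitation branch inoperative=not, Reserve temperature probe 2 lost=not → at least one input occurs → occurs.
Chemical batch overheats [OR]: Cooling jacket 2 fails=occurs, Secondary coolant supply 2 fails=not → at least one input occurs → occurs.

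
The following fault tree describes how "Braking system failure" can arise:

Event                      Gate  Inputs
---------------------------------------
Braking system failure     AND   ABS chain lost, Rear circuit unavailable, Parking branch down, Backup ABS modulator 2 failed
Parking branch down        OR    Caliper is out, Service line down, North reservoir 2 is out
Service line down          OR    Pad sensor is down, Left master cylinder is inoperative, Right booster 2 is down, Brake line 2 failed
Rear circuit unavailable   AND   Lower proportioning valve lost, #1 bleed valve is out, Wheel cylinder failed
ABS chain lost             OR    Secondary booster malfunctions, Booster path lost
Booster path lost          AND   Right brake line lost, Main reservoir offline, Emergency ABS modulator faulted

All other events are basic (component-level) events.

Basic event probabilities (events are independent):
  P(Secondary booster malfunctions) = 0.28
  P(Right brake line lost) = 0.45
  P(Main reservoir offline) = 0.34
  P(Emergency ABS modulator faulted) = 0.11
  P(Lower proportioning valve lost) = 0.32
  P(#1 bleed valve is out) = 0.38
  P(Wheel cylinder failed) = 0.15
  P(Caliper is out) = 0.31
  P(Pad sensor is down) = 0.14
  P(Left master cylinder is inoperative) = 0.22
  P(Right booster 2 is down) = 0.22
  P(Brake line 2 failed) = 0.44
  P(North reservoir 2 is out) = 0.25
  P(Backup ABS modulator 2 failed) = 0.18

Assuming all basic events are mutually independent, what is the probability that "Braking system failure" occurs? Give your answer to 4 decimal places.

0.0008

P(Booster path lost) [AND] = 0.45 × 0.34 × 0.11 = 0.016830
P(ABS chain lost) [OR] = 1 − (1−0.28) × (1−0.016830) = 0.292118
P(Rear circuit unavailable) [AND] = 0.32 × 0.38 × 0.15 = 0.018240
P(Service line down) [OR] = 1 − (1−0.14) × (1−0.22) × (1−0.22) × (1−0.44) = 0.706995
P(Parking branch down) [OR] = 1 − (1−0.31) × (1−0.706995) × (1−0.25) = 0.848370
P(Braking system failure) [AND] = 0.292118 × 0.018240 × 0.848370 × 0.18 = 0.000814
Rounded to 4 decimal places: P(Braking system failure) ≈ 0.0008.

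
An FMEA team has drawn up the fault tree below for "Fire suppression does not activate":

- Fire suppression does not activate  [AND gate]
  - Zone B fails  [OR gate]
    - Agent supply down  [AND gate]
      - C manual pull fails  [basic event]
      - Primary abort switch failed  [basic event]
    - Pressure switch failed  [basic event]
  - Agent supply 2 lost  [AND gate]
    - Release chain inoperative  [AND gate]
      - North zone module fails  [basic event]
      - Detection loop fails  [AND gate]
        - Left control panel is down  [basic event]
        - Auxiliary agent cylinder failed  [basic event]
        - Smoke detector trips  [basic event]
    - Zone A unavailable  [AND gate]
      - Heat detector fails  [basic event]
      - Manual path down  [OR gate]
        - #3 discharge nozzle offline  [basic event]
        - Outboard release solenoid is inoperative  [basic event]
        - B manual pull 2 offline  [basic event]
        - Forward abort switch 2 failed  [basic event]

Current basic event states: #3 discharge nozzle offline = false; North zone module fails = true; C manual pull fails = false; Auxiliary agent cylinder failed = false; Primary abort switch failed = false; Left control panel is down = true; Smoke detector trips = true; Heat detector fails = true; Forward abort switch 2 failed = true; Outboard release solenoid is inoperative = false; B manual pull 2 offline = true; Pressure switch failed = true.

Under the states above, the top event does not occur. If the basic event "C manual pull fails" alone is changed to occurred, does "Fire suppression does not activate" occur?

No

Counterfactual: set "C manual pull fails" to occurred.
Agent supply down [AND]: C manual pull fails=occurs, Primary abort switch failed=not → not all inputs occur → does not occur.
Zone B fails [OR]: Agent supply down=not, Pressure switch failed=occurs → at least one input occurs → occurs.
Detection loop fails [AND]: Left control panel is down=occurs, Auxiliary agent cylinder failed=not, Smoke detector trips=occurs → not all inputs occur → does not occur.
Release chain inoperative [AND]: North zone module fails=occurs, Detection loop fails=not → not all inputs occur → does not occur.
Manual path down [OR]: #3 discharge nozzle offline=not, Outboard release solenoid is inoperative=not, B manual pull 2 offline=occurs, Forward abort switch 2 failed=occurs → at least one input occurs → occurs.
Zone A unavailable [AND]: Heat detector fails=occurs, Manual path down=occurs → all inputs occur → occurs.
Agent supply 2 lost [AND]: Release chain inoperative=not, Zone A unavailable=occurs → not all inputs occur → does not occur.
Fire suppression does not activate [AND]: Zone B fails=occurs, Agent supply 2 lost=not → not all inputs occur → does not occur.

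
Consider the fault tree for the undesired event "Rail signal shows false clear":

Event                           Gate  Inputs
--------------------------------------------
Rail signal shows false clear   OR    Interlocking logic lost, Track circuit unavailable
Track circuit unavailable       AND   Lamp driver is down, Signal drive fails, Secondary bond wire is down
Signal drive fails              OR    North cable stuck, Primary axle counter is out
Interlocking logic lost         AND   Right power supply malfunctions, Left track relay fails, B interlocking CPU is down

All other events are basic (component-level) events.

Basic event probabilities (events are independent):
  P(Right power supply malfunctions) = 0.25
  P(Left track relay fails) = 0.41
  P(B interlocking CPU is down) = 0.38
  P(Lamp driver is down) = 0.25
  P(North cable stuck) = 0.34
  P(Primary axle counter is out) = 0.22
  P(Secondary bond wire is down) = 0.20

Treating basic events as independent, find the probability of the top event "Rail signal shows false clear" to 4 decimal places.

P(Interlocking logic lost) [AND] = 0.25 × 0.41 × 0.38 = 0.038950
P(Signal drive fails) [OR] = 1 − (1−0.34) × (1−0.22) = 0.485200
P(Track circuit unavailable) [AND] = 0.25 × 0.485200 × 0.20 = 0.024260
P(Rail signal shows false clear) [OR] = 1 − (1−0.038950) × (1−0.024260) = 0.062265
Rounded to 4 decimal places: P(Rail signal shows false clear) ≈ 0.0623.

0.0623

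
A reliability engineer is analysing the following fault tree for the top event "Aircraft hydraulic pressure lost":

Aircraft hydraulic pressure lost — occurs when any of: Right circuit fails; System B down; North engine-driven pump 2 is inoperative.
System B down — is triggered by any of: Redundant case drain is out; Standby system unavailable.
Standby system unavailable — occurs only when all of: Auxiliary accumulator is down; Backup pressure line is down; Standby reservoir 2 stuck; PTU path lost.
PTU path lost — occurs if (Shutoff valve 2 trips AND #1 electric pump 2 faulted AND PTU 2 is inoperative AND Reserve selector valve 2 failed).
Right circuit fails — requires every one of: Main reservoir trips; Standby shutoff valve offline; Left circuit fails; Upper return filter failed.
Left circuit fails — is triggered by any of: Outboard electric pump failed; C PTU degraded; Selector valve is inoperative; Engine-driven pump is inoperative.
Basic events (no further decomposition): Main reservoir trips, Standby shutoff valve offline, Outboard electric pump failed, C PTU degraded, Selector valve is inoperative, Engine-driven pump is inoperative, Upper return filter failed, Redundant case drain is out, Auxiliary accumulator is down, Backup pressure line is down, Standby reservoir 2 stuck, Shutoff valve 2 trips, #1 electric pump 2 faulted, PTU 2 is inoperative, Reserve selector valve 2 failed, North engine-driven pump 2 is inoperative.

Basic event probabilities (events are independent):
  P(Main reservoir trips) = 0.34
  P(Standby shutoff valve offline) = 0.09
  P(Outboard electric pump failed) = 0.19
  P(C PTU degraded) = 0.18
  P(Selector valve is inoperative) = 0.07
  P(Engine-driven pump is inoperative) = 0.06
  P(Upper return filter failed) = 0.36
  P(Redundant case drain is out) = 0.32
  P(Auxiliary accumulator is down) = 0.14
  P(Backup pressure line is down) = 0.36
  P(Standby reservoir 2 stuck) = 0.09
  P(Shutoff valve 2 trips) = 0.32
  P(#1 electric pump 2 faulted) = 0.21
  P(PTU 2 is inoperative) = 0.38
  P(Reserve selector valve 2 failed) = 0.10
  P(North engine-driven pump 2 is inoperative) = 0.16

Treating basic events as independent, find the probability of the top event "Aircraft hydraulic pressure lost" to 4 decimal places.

0.4314

P(Left circuit fails) [OR] = 1 − (1−0.19) × (1−0.18) × (1−0.07) × (1−0.06) = 0.419356
P(Right circuit fails) [AND] = 0.34 × 0.09 × 0.419356 × 0.36 = 0.004620
P(PTU path lost) [AND] = 0.32 × 0.21 × 0.38 × 0.10 = 0.002554
P(Standby system unavailable) [AND] = 0.14 × 0.36 × 0.09 × 0.002554 = 0.000012
P(System B down) [OR] = 1 − (1−0.32) × (1−0.000012) = 0.320008
P(Aircraft hydraulic pressure lost) [OR] = 1 − (1−0.004620) × (1−0.320008) × (1−0.16) = 0.431446
Rounded to 4 decimal places: P(Aircraft hydraulic pressure lost) ≈ 0.4314.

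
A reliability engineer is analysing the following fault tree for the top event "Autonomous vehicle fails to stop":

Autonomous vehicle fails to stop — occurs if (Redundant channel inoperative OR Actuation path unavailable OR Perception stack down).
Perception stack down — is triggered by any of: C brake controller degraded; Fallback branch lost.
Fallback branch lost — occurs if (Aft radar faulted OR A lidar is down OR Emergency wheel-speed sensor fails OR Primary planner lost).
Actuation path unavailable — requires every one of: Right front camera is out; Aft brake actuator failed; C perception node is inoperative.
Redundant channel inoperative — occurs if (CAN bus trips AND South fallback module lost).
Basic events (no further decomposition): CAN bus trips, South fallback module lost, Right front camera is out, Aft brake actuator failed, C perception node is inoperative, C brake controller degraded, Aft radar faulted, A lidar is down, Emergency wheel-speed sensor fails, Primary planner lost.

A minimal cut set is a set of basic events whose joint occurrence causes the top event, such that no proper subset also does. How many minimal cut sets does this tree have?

7

Redundant channel inoperative [AND]: one cut set from each child combined → 1 × 1 = 1 cut set(s).
Actuation path unavailable [AND]: one cut set from each child combined → 1 × 1 × 1 = 1 cut set(s).
Fallback branch lost [OR]: union of children's cut sets → 4 cut set(s).
Perception stack down [OR]: union of children's cut sets → 5 cut set(s).
Autonomous vehicle fails to stop [OR]: union of children's cut sets → 7 cut set(s).
Minimal cut sets: {CAN bus trips, South fallback module lost}; {Aft brake actuator failed, C perception node is inoperative, Right front camera is out}; {C brake controller degraded}; {Aft radar faulted}; {A lidar is down}; {Emergency wheel-speed sensor fails}; {Primary planner lost}.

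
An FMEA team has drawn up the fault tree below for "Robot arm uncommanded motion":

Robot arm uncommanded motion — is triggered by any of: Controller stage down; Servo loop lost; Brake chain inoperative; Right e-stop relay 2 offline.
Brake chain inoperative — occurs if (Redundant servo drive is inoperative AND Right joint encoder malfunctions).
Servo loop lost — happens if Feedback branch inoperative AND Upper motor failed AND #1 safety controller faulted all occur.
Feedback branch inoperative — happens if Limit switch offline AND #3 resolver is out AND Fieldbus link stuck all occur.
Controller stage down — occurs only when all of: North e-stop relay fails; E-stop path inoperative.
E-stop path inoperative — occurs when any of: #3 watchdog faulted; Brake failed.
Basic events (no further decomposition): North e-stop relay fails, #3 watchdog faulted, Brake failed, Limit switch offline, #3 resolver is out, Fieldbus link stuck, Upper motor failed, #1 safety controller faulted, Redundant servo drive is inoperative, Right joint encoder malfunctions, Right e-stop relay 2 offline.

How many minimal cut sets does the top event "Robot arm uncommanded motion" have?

5

E-stop path inoperative [OR]: union of children's cut sets → 2 cut set(s).
Controller stage down [AND]: one cut set from each child combined → 1 × 2 = 2 cut set(s).
Feedback branch inoperative [AND]: one cut set from each child combined → 1 × 1 × 1 = 1 cut set(s).
Servo loop lost [AND]: one cut set from each child combined → 1 × 1 × 1 = 1 cut set(s).
Brake chain inoperative [AND]: one cut set from each child combined → 1 × 1 = 1 cut set(s).
Robot arm uncommanded motion [OR]: union of children's cut sets → 5 cut set(s).
Minimal cut sets: {#3 watchdog faulted, North e-stop relay fails}; {Brake failed, North e-stop relay fails}; {#1 safety controller faulted, #3 resolver is out, Fieldbus link stuck, Limit switch offline, Upper motor failed}; {Redundant servo drive is inoperative, Right joint encoder malfunctions}; {Right e-stop relay 2 offline}.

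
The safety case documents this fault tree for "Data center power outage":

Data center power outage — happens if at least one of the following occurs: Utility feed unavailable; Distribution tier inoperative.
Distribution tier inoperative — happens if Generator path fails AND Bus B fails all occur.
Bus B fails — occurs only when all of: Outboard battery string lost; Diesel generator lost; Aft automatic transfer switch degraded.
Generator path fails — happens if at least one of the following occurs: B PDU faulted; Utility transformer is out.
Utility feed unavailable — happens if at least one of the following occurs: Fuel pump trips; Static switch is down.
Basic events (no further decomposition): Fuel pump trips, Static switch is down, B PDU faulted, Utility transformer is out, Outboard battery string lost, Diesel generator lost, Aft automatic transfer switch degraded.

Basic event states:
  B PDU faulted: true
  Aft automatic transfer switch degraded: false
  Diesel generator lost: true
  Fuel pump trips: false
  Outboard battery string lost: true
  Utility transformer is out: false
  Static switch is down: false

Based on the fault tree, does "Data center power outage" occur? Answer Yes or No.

Utility feed unavailable [OR]: Fuel pump trips=not, Static switch is down=not → no input occurs → does not occur.
Generator path fails [OR]: B PDU faulted=occurs, Utility transformer is out=not → at least one input occurs → occurs.
Bus B fails [AND]: Outboard battery string lost=occurs, Diesel generator lost=occurs, Aft automatic transfer switch degraded=not → not all inputs occur → does not occur.
Distribution tier inoperative [AND]: Generator path fails=occurs, Bus B fails=not → not all inputs occur → does not occur.
Data center power outage [OR]: Utility feed unavailable=not, Distribution tier inoperative=not → no input occurs → does not occur.

No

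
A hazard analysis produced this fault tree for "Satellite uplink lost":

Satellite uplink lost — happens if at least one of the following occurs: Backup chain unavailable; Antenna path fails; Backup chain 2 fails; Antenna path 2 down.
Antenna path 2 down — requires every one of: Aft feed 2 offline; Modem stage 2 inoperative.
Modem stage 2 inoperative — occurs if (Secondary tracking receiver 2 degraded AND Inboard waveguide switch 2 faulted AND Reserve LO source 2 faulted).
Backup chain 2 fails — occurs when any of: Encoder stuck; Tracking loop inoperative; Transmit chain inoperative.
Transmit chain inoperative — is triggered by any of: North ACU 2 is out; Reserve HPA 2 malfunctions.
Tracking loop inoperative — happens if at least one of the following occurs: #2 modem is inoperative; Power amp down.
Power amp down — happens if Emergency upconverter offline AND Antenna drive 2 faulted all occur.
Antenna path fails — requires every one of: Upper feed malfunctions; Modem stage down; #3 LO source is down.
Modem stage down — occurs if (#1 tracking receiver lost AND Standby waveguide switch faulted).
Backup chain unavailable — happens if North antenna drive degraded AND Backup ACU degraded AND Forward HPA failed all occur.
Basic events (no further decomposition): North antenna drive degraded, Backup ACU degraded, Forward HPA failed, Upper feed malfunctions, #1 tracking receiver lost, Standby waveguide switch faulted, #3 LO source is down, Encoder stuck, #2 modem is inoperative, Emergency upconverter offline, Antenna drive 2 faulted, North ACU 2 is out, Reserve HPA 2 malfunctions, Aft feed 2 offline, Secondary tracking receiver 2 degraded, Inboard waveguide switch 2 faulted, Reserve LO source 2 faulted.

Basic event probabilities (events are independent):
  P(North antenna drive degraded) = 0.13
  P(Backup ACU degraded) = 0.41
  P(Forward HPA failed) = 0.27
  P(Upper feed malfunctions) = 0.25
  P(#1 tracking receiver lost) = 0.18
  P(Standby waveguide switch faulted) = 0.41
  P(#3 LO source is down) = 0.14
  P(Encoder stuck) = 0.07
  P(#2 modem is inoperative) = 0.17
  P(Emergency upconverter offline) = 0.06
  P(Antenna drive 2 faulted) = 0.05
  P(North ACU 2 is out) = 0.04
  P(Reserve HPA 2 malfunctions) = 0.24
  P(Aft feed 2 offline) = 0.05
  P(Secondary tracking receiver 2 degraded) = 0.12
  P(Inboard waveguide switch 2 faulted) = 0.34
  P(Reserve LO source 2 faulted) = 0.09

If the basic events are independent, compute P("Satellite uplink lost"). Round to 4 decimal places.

P(Backup chain unavailable) [AND] = 0.13 × 0.41 × 0.27 = 0.014391
P(Modem stage down) [AND] = 0.18 × 0.41 = 0.073800
P(Antenna path fails) [AND] = 0.25 × 0.073800 × 0.14 = 0.002583
P(Power amp down) [AND] = 0.06 × 0.05 = 0.003000
P(Tracking loop inoperative) [OR] = 1 − (1−0.17) × (1−0.003000) = 0.172490
P(Transmit chain inoperative) [OR] = 1 − (1−0.04) × (1−0.24) = 0.270400
P(Backup chain 2 fails) [OR] = 1 − (1−0.07) × (1−0.172490) × (1−0.270400) = 0.438511
P(Modem stage 2 inoperative) [AND] = 0.12 × 0.34 × 0.09 = 0.003672
P(Antenna path 2 down) [AND] = 0.05 × 0.003672 = 0.000184
P(Satellite uplink lost) [OR] = 1 − (1−0.014391) × (1−0.002583) × (1−0.438511) × (1−0.000184) = 0.448122
Rounded to 4 decimal places: P(Satellite uplink lost) ≈ 0.4481.

0.4481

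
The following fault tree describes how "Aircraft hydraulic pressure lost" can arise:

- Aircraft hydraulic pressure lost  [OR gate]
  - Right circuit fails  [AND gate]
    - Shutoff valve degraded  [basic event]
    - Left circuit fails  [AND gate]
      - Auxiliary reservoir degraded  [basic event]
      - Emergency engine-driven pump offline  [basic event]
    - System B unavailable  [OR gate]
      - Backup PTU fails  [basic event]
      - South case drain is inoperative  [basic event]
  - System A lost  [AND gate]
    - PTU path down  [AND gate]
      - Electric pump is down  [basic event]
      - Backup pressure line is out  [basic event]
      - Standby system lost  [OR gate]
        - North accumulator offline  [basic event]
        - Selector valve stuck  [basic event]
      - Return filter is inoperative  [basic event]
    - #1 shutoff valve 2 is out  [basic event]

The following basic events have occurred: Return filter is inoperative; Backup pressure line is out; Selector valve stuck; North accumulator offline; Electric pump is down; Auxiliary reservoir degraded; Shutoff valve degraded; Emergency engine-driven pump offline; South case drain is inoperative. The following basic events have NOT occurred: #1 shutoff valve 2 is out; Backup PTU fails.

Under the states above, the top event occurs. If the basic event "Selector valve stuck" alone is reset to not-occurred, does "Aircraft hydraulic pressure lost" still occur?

Counterfactual: set "Selector valve stuck" to not occurred.
Left circuit fails [AND]: Auxiliary reservoir degraded=occurs, Emergency engine-driven pump offline=occurs → all inputs occur → occurs.
System B unavailable [OR]: Backup PTU fails=not, South case drain is inoperative=occurs → at least one input occurs → occurs.
Right circuit fails [AND]: Shutoff valve degraded=occurs, Left circuit fails=occurs, System B unavailable=occurs → all inputs occur → occurs.
Standby system lost [OR]: North accumulator offline=occurs, Selector valve stuck=not → at least one input occurs → occurs.
PTU path down [AND]: Electric pump is down=occurs, Backup pressure line is out=occurs, Standby system lost=occurs, Return filter is inoperative=occurs → all inputs occur → occurs.
System A lost [AND]: PTU path down=occurs, #1 shutoff valve 2 is out=not → not all inputs occur → does not occur.
Aircraft hydraulic pressure lost [OR]: Right circuit fails=occurs, System A lost=not → at least one input occurs → occurs.

Yes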